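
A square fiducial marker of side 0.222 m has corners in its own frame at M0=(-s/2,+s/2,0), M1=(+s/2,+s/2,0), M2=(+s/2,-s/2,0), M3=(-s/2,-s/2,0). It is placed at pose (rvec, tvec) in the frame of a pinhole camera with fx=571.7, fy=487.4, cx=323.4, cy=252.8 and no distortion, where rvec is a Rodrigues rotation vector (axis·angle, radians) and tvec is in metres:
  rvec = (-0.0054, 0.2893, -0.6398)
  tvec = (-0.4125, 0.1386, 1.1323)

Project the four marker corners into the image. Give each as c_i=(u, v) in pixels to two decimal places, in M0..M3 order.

c0=(108.87, 376.93) c1=(186.03, 325.25) c2=(121.60, 245.79) c3=(49.04, 300.54)

Intrinsics K: fx=571.7, fy=487.4, cx=323.4, cy=252.8
Marker side s = 0.222 m; corners in marker frame (Z=0):
  M0 = (-0.1110, +0.1110, 0)
  M1 = (+0.1110, +0.1110, 0)
  M2 = (+0.1110, -0.1110, 0)
  M3 = (-0.1110, -0.1110, 0)
rvec = (-0.0054, 0.2893, -0.6398), |rvec| = θ = 0.70219 rad = 40.232°
Rodrigues: sinθ=0.64589, 1−cosθ=0.23657; R = I + sinθ·[k]× + (1−cosθ)·[k]×²:
    [+0.76344 +0.58775 +0.26776]
    [-0.58925 +0.80359 -0.08384]
    [-0.26445 -0.09377 +0.95983]
t = (-0.4125, 0.1386, 1.1323) m
M0: Pc = R·M0+t = (-0.43200, +0.29321, +1.15124); u = 571.7·(-0.43200)/1.15124 + 323.4 = 108.8710, v = 487.4·(+0.29321)/1.15124 + 252.8 = 376.9337
M1: Pc = R·M1+t = (-0.26252, +0.16239, +1.09254); u = 571.7·(-0.26252)/1.09254 + 323.4 = 186.0309, v = 487.4·(+0.16239)/1.09254 + 252.8 = 325.2455
M2: Pc = R·M2+t = (-0.39300, -0.01601, +1.11336); u = 571.7·(-0.39300)/1.11336 + 323.4 = 121.5981, v = 487.4·(-0.01601)/1.11336 + 252.8 = 245.7933
M3: Pc = R·M3+t = (-0.56248, +0.11481, +1.17206); u = 571.7·(-0.56248)/1.17206 + 323.4 = 49.0362, v = 487.4·(+0.11481)/1.17206 + 252.8 = 300.5431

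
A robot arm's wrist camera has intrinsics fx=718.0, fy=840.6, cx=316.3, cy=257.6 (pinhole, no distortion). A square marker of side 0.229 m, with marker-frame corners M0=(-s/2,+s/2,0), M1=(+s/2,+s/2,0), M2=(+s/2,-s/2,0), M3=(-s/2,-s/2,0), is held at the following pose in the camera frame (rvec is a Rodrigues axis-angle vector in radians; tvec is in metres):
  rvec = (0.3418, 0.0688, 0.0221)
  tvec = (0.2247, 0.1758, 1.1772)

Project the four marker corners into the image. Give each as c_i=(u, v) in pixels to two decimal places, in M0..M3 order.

c0=(380.50, 449.95) c1=(517.00, 457.58) c2=(532.09, 310.91) c3=(386.24, 304.64)

Intrinsics K: fx=718.0, fy=840.6, cx=316.3, cy=257.6
Marker side s = 0.229 m; corners in marker frame (Z=0):
  M0 = (-0.1145, +0.1145, 0)
  M1 = (+0.1145, +0.1145, 0)
  M2 = (+0.1145, -0.1145, 0)
  M3 = (-0.1145, -0.1145, 0)
rvec = (0.3418, 0.0688, 0.0221), |rvec| = θ = 0.34936 rad = 20.017°
Rodrigues: sinθ=0.34229, 1−cosθ=0.06041; R = I + sinθ·[k]× + (1−cosθ)·[k]×²:
    [+0.99742 -0.01001 +0.07115]
    [+0.03329 +0.94194 -0.33414]
    [-0.06367 +0.33564 +0.93984]
t = (0.2247, 0.1758, 1.1772) m
M0: Pc = R·M0+t = (+0.10935, +0.27984, +1.22292); u = 718.0·(+0.10935)/1.22292 + 316.3 = 380.5010, v = 840.6·(+0.27984)/1.22292 + 257.6 = 449.9536
M1: Pc = R·M1+t = (+0.33776, +0.28746, +1.20834); u = 718.0·(+0.33776)/1.20834 + 316.3 = 516.9966, v = 840.6·(+0.28746)/1.20834 + 257.6 = 457.5783
M2: Pc = R·M2+t = (+0.34005, +0.07176, +1.13148); u = 718.0·(+0.34005)/1.13148 + 316.3 = 532.0853, v = 840.6·(+0.07176)/1.13148 + 257.6 = 310.9122
M3: Pc = R·M3+t = (+0.11164, +0.06414, +1.14606); u = 718.0·(+0.11164)/1.14606 + 316.3 = 386.2435, v = 840.6·(+0.06414)/1.14606 + 257.6 = 304.6421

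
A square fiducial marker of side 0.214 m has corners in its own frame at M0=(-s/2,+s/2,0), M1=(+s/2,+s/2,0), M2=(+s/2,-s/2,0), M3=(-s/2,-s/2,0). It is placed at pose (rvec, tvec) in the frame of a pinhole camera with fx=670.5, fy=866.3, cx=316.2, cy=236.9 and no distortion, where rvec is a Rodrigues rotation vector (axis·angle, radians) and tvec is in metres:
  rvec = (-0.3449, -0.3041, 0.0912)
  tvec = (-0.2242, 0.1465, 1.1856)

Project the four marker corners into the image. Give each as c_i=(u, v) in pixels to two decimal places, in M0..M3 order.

Intrinsics K: fx=670.5, fy=866.3, cx=316.2, cy=236.9
Marker side s = 0.214 m; corners in marker frame (Z=0):
  M0 = (-0.1070, +0.1070, 0)
  M1 = (+0.1070, +0.1070, 0)
  M2 = (+0.1070, -0.1070, 0)
  M3 = (-0.1070, -0.1070, 0)
rvec = (-0.3449, -0.3041, 0.0912), |rvec| = θ = 0.46878 rad = 26.859°
Rodrigues: sinθ=0.45179, 1−cosθ=0.10788; R = I + sinθ·[k]× + (1−cosθ)·[k]×²:
    [+0.95052 -0.03641 -0.30853]
    [+0.13939 +0.93752 +0.31879]
    [+0.27764 -0.34602 +0.89621]
t = (-0.2242, 0.1465, 1.1856) m
M0: Pc = R·M0+t = (-0.32980, +0.23190, +1.11887); u = 670.5·(-0.32980)/1.11887 + 316.2 = 118.5613, v = 866.3·(+0.23190)/1.11887 + 236.9 = 416.4523
M1: Pc = R·M1+t = (-0.12639, +0.26173, +1.17828); u = 670.5·(-0.12639)/1.17828 + 316.2 = 244.2780, v = 866.3·(+0.26173)/1.17828 + 236.9 = 429.3288
M2: Pc = R·M2+t = (-0.11860, +0.06110, +1.25233); u = 670.5·(-0.11860)/1.25233 + 316.2 = 252.7020, v = 866.3·(+0.06110)/1.25233 + 236.9 = 279.1656
M3: Pc = R·M3+t = (-0.32201, +0.03127, +1.19292); u = 670.5·(-0.32201)/1.19292 + 316.2 = 135.2086, v = 866.3·(+0.03127)/1.19292 + 236.9 = 259.6092

c0=(118.56, 416.45) c1=(244.28, 429.33) c2=(252.70, 279.17) c3=(135.21, 259.61)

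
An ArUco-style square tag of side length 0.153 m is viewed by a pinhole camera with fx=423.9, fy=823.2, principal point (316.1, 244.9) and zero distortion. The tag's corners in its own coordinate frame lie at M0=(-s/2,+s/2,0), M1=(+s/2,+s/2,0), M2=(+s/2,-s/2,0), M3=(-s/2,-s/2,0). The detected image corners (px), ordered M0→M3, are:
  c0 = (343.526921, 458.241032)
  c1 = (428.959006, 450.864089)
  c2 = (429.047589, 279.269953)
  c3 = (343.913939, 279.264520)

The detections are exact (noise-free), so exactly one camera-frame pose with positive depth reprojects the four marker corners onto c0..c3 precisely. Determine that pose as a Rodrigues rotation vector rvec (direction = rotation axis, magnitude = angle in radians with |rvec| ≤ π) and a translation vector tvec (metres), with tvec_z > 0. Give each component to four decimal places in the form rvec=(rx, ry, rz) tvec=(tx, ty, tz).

Intrinsics K: fx=423.9, fy=823.2, cx=316.1, cy=244.9
Marker side s = 0.153 m; corners in marker frame (Z=0):
  M0 = (-0.0765, +0.0765, 0)
  M1 = (+0.0765, +0.0765, 0)
  M2 = (+0.0765, -0.0765, 0)
  M3 = (-0.0765, -0.0765, 0)
Detected image corners:
  c0 = (343.526921, 458.241032) px
  c1 = (428.959006, 450.864089) px
  c2 = (429.047589, 279.269953) px
  c3 = (343.913939, 279.264520) px
Planar DLT: solve 8×8 A·h = b for H (H[2,2]=1):
  H  [+663.57703 -10.07441 +387.25850]
  H  [+76.77971 +1137.03787 +366.72295]
  H  [+0.27481 -0.02211 +1.00000]
B = K⁻¹H; ‖b₁‖=1.388013, ‖b₂‖=1.388013; λ = 2/(‖b₁‖+‖b₂‖) = 0.720454, sign → tz>0 ⇒ λ=+0.720454
r₁ = λ·B[:,0] = (+0.98017,+0.00830,+0.19798); r₂ = λ·B[:,1] = (-0.00525,+0.99986,-0.01593)
r₃ = r₁×r₂ = (-0.19809,+0.01457,+0.98008); SVD([r₁ r₂ r₃]) → R = UVᵀ:
  R  [+0.98017 -0.00525 -0.19809]
  R  [+0.00830 +0.99986 +0.01457]
  R  [+0.19798 -0.01593 +0.98008]
t = (+0.12094, +0.10662, +0.72045) m
tr R = 2.960105; θ = arccos((tr R − 1)/2) = 0.200071 rad = 11.463°
axis k = ((R−Rᵀ)₃₂, (R−Rᵀ)₁₃, (R−Rᵀ)₂₁) / (2 sinθ) = (-0.076727, -0.996470, +0.034073)
rvec = θ·k = (-0.015351, -0.199364, +0.006817)

rvec=(-0.0154, -0.1994, 0.0068) tvec=(0.1209, 0.1066, 0.7205)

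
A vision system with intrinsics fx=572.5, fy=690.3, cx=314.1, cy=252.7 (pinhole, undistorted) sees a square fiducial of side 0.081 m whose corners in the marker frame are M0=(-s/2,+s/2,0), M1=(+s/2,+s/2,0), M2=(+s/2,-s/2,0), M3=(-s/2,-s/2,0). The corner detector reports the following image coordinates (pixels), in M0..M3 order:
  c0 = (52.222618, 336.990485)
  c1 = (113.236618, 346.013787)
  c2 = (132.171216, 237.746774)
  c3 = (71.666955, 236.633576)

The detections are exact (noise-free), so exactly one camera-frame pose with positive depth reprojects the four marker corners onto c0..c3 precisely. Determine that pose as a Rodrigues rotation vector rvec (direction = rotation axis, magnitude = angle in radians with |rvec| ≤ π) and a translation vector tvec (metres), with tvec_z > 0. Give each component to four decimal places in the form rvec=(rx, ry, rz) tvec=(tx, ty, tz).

rvec=(-0.2394, 0.4980, 0.0838) tvec=(-0.2046, 0.0272, 0.5259)

Intrinsics K: fx=572.5, fy=690.3, cx=314.1, cy=252.7
Marker side s = 0.081 m; corners in marker frame (Z=0):
  M0 = (-0.0405, +0.0405, 0)
  M1 = (+0.0405, +0.0405, 0)
  M2 = (+0.0405, -0.0405, 0)
  M3 = (-0.0405, -0.0405, 0)
Detected image corners:
  c0 = (52.222618, 336.990485) px
  c1 = (113.236618, 346.013787) px
  c2 = (132.171216, 237.746774) px
  c3 = (71.666955, 236.633576) px
Planar DLT: solve 8×8 A·h = b for H (H[2,2]=1):
  H  [+665.39355 -273.32720 +91.34880]
  H  [-203.56095 +1172.21318 +288.42144]
  H  [-0.91708 -0.39322 +1.00000]
B = K⁻¹H; ‖b₁‖=1.901660, ‖b₂‖=1.901660; λ = 2/(‖b₁‖+‖b₂‖) = 0.525856, sign → tz>0 ⇒ λ=+0.525856
r₁ = λ·B[:,0] = (+0.87577,+0.02147,-0.48225); r₂ = λ·B[:,1] = (-0.13761,+0.96866,-0.20677)
r₃ = r₁×r₂ = (+0.46270,+0.24745,+0.85128); SVD([r₁ r₂ r₃]) → R = UVᵀ:
  R  [+0.87577 -0.13761 +0.46270]
  R  [+0.02147 +0.96866 +0.24745]
  R  [-0.48225 -0.20677 +0.85128]
t = (-0.20460, +0.02721, +0.52586) m
tr R = 2.695710; θ = arccos((tr R − 1)/2) = 0.558870 rad = 32.021°
axis k = ((R−Rᵀ)₃₂, (R−Rᵀ)₁₃, (R−Rᵀ)₂₁) / (2 sinθ) = (-0.428330, +0.891083, +0.150014)
rvec = θ·k = (-0.239381, +0.498000, +0.083838)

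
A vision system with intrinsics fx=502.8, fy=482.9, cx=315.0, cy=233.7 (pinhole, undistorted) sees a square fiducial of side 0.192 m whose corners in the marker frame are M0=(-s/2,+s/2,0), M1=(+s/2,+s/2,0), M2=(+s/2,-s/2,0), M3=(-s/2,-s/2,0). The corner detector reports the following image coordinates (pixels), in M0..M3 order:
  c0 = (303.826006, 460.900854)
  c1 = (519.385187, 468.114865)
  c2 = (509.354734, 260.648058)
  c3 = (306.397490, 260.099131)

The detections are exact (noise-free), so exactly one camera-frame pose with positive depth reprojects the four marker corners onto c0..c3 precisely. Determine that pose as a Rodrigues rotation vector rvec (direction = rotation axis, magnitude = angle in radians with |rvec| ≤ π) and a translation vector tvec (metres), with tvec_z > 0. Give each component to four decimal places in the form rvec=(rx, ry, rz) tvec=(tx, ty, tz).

Intrinsics K: fx=502.8, fy=482.9, cx=315.0, cy=233.7
Marker side s = 0.192 m; corners in marker frame (Z=0):
  M0 = (-0.0960, +0.0960, 0)
  M1 = (+0.0960, +0.0960, 0)
  M2 = (+0.0960, -0.0960, 0)
  M3 = (-0.0960, -0.0960, 0)
Detected image corners:
  c0 = (303.826006, 460.900854) px
  c1 = (519.385187, 468.114865) px
  c2 = (509.354734, 260.648058) px
  c3 = (306.397490, 260.099131) px
Planar DLT: solve 8×8 A·h = b for H (H[2,2]=1):
  H  [+1021.65012 -108.41172 +408.03648]
  H  [-39.79509 +950.30440 +359.36547]
  H  [-0.16415 -0.31073 +1.00000]
B = K⁻¹H; ‖b₁‖=2.141061, ‖b₂‖=2.141061; λ = 2/(‖b₁‖+‖b₂‖) = 0.467058, sign → tz>0 ⇒ λ=+0.467058
r₁ = λ·B[:,0] = (+0.99706,-0.00139,-0.07667); r₂ = λ·B[:,1] = (-0.00978,+0.98936,-0.14513)
r₃ = r₁×r₂ = (+0.07605,+0.14545,+0.98644); SVD([r₁ r₂ r₃]) → R = UVᵀ:
  R  [+0.99706 -0.00978 +0.07605]
  R  [-0.00139 +0.98936 +0.14545]
  R  [-0.07667 -0.14513 +0.98644]
t = (+0.08642, +0.12154, +0.46706) m
tr R = 2.972858; θ = arccos((tr R − 1)/2) = 0.164935 rad = 9.450°
axis k = ((R−Rᵀ)₃₂, (R−Rᵀ)₁₃, (R−Rᵀ)₂₁) / (2 sinθ) = (-0.884905, +0.465070, +0.025568)
rvec = θ·k = (-0.145951, +0.076706, +0.004217)

rvec=(-0.1460, 0.0767, 0.0042) tvec=(0.0864, 0.1215, 0.4671)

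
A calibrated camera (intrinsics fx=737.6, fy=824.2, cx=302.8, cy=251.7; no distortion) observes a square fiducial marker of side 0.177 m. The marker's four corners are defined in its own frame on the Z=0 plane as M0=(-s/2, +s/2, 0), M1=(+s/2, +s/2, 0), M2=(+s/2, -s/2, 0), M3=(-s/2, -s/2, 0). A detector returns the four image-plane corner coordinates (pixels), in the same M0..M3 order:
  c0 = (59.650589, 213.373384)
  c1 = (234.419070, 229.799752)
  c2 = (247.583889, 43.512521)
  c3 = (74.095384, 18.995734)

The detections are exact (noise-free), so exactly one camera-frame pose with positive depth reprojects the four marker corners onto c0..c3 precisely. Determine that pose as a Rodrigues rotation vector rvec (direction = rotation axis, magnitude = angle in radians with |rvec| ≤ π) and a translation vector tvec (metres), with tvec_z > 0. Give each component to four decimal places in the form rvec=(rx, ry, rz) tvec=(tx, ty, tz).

rvec=(-0.0098, -0.1866, 0.0786) tvec=(-0.1519, -0.1159, 0.7624)

Intrinsics K: fx=737.6, fy=824.2, cx=302.8, cy=251.7
Marker side s = 0.177 m; corners in marker frame (Z=0):
  M0 = (-0.0885, +0.0885, 0)
  M1 = (+0.0885, +0.0885, 0)
  M2 = (+0.0885, -0.0885, 0)
  M3 = (-0.0885, -0.0885, 0)
Detected image corners:
  c0 = (59.650589, 213.373384) px
  c1 = (234.419070, 229.799752) px
  c2 = (247.583889, 43.512521) px
  c3 = (74.095384, 18.995734) px
Planar DLT: solve 8×8 A·h = b for H (H[2,2]=1):
  H  [+1021.10712 -81.34852 +155.81975]
  H  [+146.36697 +1072.01471 +126.45225]
  H  [+0.24255 -0.02230 +1.00000]
B = K⁻¹H; ‖b₁‖=1.311578, ‖b₂‖=1.311578; λ = 2/(‖b₁‖+‖b₂‖) = 0.762440, sign → tz>0 ⇒ λ=+0.762440
r₁ = λ·B[:,0] = (+0.97958,+0.07892,+0.18493); r₂ = λ·B[:,1] = (-0.07711,+0.99688,-0.01700)
r₃ = r₁×r₂ = (-0.18569,+0.00240,+0.98260); SVD([r₁ r₂ r₃]) → R = UVᵀ:
  R  [+0.97958 -0.07711 -0.18569]
  R  [+0.07892 +0.99688 +0.00240]
  R  [+0.18493 -0.01700 +0.98260]
t = (-0.15193, -0.11586, +0.76244) m
tr R = 2.959060; θ = arccos((tr R − 1)/2) = 0.202683 rad = 11.613°
axis k = ((R−Rᵀ)₃₂, (R−Rᵀ)₁₃, (R−Rᵀ)₂₁) / (2 sinθ) = (-0.048184, -0.920583, +0.387564)
rvec = θ·k = (-0.009766, -0.186587, +0.078553)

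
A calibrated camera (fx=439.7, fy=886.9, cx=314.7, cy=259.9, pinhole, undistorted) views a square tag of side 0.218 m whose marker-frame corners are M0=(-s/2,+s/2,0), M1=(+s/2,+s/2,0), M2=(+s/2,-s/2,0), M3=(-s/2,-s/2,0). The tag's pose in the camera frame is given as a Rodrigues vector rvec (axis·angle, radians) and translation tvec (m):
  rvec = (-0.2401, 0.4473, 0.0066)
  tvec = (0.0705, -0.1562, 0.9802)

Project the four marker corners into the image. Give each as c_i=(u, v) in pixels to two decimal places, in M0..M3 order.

Intrinsics K: fx=439.7, fy=886.9, cx=314.7, cy=259.9
Marker side s = 0.218 m; corners in marker frame (Z=0):
  M0 = (-0.1090, +0.1090, 0)
  M1 = (+0.1090, +0.1090, 0)
  M2 = (+0.1090, -0.1090, 0)
  M3 = (-0.1090, -0.1090, 0)
rvec = (-0.2401, 0.4473, 0.0066), |rvec| = θ = 0.50771 rad = 29.090°
Rodrigues: sinθ=0.48618, 1−cosθ=0.12614; R = I + sinθ·[k]× + (1−cosθ)·[k]×²:
    [+0.90207 -0.05887 +0.42755]
    [-0.04623 +0.97177 +0.23136]
    [-0.42910 -0.22847 +0.87388]
t = (0.0705, -0.1562, 0.9802) m
M0: Pc = R·M0+t = (-0.03424, -0.04524, +1.00207); u = 439.7·(-0.03424)/1.00207 + 314.7 = 299.6744, v = 886.9·(-0.04524)/1.00207 + 259.9 = 219.8616
M1: Pc = R·M1+t = (+0.16241, -0.05532, +0.90852); u = 439.7·(+0.16241)/0.90852 + 314.7 = 393.3010, v = 886.9·(-0.05532)/0.90852 + 259.9 = 205.8998
M2: Pc = R·M2+t = (+0.17524, -0.26716, +0.95833); u = 439.7·(+0.17524)/0.95833 + 314.7 = 395.1047, v = 886.9·(-0.26716)/0.95833 + 259.9 = 12.6511
M3: Pc = R·M3+t = (-0.02141, -0.25708, +1.05188); u = 439.7·(-0.02141)/1.05188 + 314.7 = 305.7510, v = 886.9·(-0.25708)/1.05188 + 259.9 = 43.1377

c0=(299.67, 219.86) c1=(393.30, 205.90) c2=(395.10, 12.65) c3=(305.75, 43.14)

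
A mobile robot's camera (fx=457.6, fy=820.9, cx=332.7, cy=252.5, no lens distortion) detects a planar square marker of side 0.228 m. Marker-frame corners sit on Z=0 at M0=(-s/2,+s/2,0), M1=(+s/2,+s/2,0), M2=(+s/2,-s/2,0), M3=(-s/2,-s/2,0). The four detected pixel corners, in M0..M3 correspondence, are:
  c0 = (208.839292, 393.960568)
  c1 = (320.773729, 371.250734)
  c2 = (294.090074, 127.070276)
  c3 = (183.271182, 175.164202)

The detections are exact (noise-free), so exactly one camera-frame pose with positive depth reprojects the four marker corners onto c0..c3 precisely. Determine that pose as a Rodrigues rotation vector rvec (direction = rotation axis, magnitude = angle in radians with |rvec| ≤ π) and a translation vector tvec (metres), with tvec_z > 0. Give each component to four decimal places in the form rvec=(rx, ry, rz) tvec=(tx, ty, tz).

Intrinsics K: fx=457.6, fy=820.9, cx=332.7, cy=252.5
Marker side s = 0.228 m; corners in marker frame (Z=0):
  M0 = (-0.1140, +0.1140, 0)
  M1 = (+0.1140, +0.1140, 0)
  M2 = (+0.1140, -0.1140, 0)
  M3 = (-0.1140, -0.1140, 0)
Detected image corners:
  c0 = (208.839292, 393.960568) px
  c1 = (320.773729, 371.250734) px
  c2 = (294.090074, 127.070276) px
  c3 = (183.271182, 175.164202) px
Planar DLT: solve 8×8 A·h = b for H (H[2,2]=1):
  H  [+369.99757 +131.19726 +248.85389]
  H  [-280.48165 +1030.05921 +268.68891]
  H  [-0.47078 +0.06650 +1.00000]
B = K⁻¹H; ‖b₁‖=1.258898, ‖b₂‖=1.258898; λ = 2/(‖b₁‖+‖b₂‖) = 0.794345, sign → tz>0 ⇒ λ=+0.794345
r₁ = λ·B[:,0] = (+0.91417,-0.15638,-0.37396); r₂ = λ·B[:,1] = (+0.18934,+0.98049,+0.05283)
r₃ = r₁×r₂ = (+0.35840,-0.11910,+0.92594); SVD([r₁ r₂ r₃]) → R = UVᵀ:
  R  [+0.91417 +0.18934 +0.35840]
  R  [-0.15638 +0.98049 -0.11910]
  R  [-0.37396 +0.05283 +0.92594]
t = (-0.14555, +0.01567, +0.79435) m
tr R = 2.820595; θ = arccos((tr R − 1)/2) = 0.426794 rad = 24.454°
axis k = ((R−Rᵀ)₃₂, (R−Rᵀ)₁₃, (R−Rᵀ)₂₁) / (2 sinθ) = (+0.207657, +0.884592, -0.417582)
rvec = θ·k = (+0.088627, +0.377539, -0.178222)

rvec=(0.0886, 0.3775, -0.1782) tvec=(-0.1455, 0.0157, 0.7943)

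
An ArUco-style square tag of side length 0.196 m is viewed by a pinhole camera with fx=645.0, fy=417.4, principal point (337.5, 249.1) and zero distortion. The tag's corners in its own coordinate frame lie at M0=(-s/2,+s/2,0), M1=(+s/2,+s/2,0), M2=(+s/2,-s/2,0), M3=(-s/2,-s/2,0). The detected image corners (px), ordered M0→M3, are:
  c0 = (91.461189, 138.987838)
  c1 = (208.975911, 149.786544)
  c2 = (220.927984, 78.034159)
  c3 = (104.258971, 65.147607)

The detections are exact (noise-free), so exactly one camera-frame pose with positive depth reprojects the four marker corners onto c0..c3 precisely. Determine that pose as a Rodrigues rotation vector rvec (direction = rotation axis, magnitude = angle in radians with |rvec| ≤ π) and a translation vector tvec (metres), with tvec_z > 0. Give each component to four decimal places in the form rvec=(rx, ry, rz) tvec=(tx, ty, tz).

rvec=(-0.0147, -0.1679, 0.1039) tvec=(-0.3099, -0.3749, 1.1090)

Intrinsics K: fx=645.0, fy=417.4, cx=337.5, cy=249.1
Marker side s = 0.196 m; corners in marker frame (Z=0):
  M0 = (-0.0980, +0.0980, 0)
  M1 = (+0.0980, +0.0980, 0)
  M2 = (+0.0980, -0.0980, 0)
  M3 = (-0.0980, -0.0980, 0)
Detected image corners:
  c0 = (91.461189, 138.987838) px
  c1 = (208.975911, 149.786544) px
  c2 = (220.927984, 78.034159) px
  c3 = (104.258971, 65.147607) px
Planar DLT: solve 8×8 A·h = b for H (H[2,2]=1):
  H  [+620.82485 -66.39395 +157.27795]
  H  [+76.60391 +369.06125 +108.00094]
  H  [+0.14975 -0.02102 +1.00000]
B = K⁻¹H; ‖b₁‖=0.901683, ‖b₂‖=0.901683; λ = 2/(‖b₁‖+‖b₂‖) = 1.109037, sign → tz>0 ⇒ λ=+1.109037
r₁ = λ·B[:,0] = (+0.98057,+0.10442,+0.16608); r₂ = λ·B[:,1] = (-0.10196,+0.99452,-0.02332)
r₃ = r₁×r₂ = (-0.16760,+0.00593,+0.98584); SVD([r₁ r₂ r₃]) → R = UVᵀ:
  R  [+0.98057 -0.10196 -0.16760]
  R  [+0.10442 +0.99452 +0.00593]
  R  [+0.16608 -0.02332 +0.98584]
t = (-0.30988, -0.37490, +1.10904) m
tr R = 2.960920; θ = arccos((tr R − 1)/2) = 0.198010 rad = 11.345°
axis k = ((R−Rᵀ)₃₂, (R−Rᵀ)₁₃, (R−Rᵀ)₂₁) / (2 sinθ) = (-0.074334, -0.848118, +0.524567)
rvec = θ·k = (-0.014719, -0.167936, +0.103869)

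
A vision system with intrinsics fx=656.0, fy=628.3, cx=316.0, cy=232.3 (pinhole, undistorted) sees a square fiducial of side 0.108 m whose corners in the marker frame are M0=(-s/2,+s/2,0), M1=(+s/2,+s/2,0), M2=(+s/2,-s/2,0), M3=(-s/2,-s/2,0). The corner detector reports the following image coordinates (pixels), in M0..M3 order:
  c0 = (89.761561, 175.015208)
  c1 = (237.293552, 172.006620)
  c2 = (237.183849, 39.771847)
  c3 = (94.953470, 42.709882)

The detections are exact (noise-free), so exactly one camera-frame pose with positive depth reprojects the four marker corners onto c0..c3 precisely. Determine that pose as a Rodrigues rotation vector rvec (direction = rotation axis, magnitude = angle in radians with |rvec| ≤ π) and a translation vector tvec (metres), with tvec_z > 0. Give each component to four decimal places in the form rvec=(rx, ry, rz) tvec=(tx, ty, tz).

rvec=(-0.1664, 0.0031, -0.0210) tvec=(-0.1127, -0.0982, 0.4889)

Intrinsics K: fx=656.0, fy=628.3, cx=316.0, cy=232.3
Marker side s = 0.108 m; corners in marker frame (Z=0):
  M0 = (-0.0540, +0.0540, 0)
  M1 = (+0.0540, +0.0540, 0)
  M2 = (+0.0540, -0.0540, 0)
  M3 = (-0.0540, -0.0540, 0)
Detected image corners:
  c0 = (89.761561, 175.015208) px
  c1 = (237.293552, 172.006620) px
  c2 = (237.183849, 39.771847) px
  c3 = (94.953470, 42.709882) px
Planar DLT: solve 8×8 A·h = b for H (H[2,2]=1):
  H  [+1340.60189 -79.37732 +164.81088]
  H  [-27.81230 +1188.33632 +106.16590]
  H  [-0.00268 -0.33887 +1.00000]
B = K⁻¹H; ‖b₁‖=2.045350, ‖b₂‖=2.045350; λ = 2/(‖b₁‖+‖b₂‖) = 0.488914, sign → tz>0 ⇒ λ=+0.488914
r₁ = λ·B[:,0] = (+0.99978,-0.02116,-0.00131); r₂ = λ·B[:,1] = (+0.02065,+0.98596,-0.16568)
r₃ = r₁×r₂ = (+0.00480,+0.16561,+0.98618); SVD([r₁ r₂ r₃]) → R = UVᵀ:
  R  [+0.99978 +0.02065 +0.00480]
  R  [-0.02116 +0.98596 +0.16561]
  R  [-0.00131 -0.16568 +0.98618]
t = (-0.11268, -0.09815, +0.48891) m
tr R = 2.971918; θ = arccos((tr R − 1)/2) = 0.167773 rad = 9.613°
axis k = ((R−Rᵀ)₃₂, (R−Rᵀ)₁₃, (R−Rᵀ)₂₁) / (2 sinθ) = (-0.991966, +0.018283, -0.125179)
rvec = θ·k = (-0.166425, +0.003067, -0.021002)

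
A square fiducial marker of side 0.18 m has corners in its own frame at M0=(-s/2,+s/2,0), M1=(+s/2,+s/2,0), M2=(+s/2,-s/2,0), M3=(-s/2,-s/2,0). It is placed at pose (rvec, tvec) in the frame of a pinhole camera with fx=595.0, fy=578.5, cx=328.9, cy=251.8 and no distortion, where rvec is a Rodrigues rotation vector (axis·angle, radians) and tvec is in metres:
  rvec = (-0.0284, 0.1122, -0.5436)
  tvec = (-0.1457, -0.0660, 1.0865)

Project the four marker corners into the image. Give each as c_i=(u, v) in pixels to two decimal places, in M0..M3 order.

c0=(232.92, 282.36) c1=(316.19, 232.61) c2=(265.42, 150.50) c3=(183.74, 201.11)

Intrinsics K: fx=595.0, fy=578.5, cx=328.9, cy=251.8
Marker side s = 0.18 m; corners in marker frame (Z=0):
  M0 = (-0.0900, +0.0900, 0)
  M1 = (+0.0900, +0.0900, 0)
  M2 = (+0.0900, -0.0900, 0)
  M3 = (-0.0900, -0.0900, 0)
rvec = (-0.0284, 0.1122, -0.5436), |rvec| = θ = 0.55578 rad = 31.844°
Rodrigues: sinθ=0.52761, 1−cosθ=0.15051; R = I + sinθ·[k]× + (1−cosθ)·[k]×²:
    [+0.84988 +0.51449 +0.11403]
    [-0.51760 +0.85562 -0.00276]
    [-0.09899 -0.05668 +0.99347]
t = (-0.1457, -0.0660, 1.0865) m
M0: Pc = R·M0+t = (-0.17589, +0.05759, +1.09031); u = 595.0·(-0.17589)/1.09031 + 328.9 = 232.9165, v = 578.5·(+0.05759)/1.09031 + 251.8 = 282.3561
M1: Pc = R·M1+t = (-0.02291, -0.03558, +1.07249); u = 595.0·(-0.02291)/1.07249 + 328.9 = 316.1917, v = 578.5·(-0.03558)/1.07249 + 251.8 = 232.6094
M2: Pc = R·M2+t = (-0.11551, -0.18959, +1.08269); u = 595.0·(-0.11551)/1.08269 + 328.9 = 265.4181, v = 578.5·(-0.18959)/1.08269 + 251.8 = 150.4992
M3: Pc = R·M3+t = (-0.26849, -0.09642, +1.10051); u = 595.0·(-0.26849)/1.10051 + 328.9 = 183.7369, v = 578.5·(-0.09642)/1.10051 + 251.8 = 201.1142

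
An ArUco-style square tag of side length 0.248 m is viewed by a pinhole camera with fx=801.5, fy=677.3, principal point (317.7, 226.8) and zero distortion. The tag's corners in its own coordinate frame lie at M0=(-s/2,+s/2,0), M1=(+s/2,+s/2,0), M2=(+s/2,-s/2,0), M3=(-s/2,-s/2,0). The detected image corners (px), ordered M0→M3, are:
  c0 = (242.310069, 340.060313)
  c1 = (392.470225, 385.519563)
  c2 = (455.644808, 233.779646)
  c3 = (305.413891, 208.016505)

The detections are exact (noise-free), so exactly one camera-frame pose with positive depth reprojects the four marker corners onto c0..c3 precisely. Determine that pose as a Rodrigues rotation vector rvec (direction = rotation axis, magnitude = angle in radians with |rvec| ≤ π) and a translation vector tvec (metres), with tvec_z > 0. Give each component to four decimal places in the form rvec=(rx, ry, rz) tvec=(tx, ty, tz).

Intrinsics K: fx=801.5, fy=677.3, cx=317.7, cy=226.8
Marker side s = 0.248 m; corners in marker frame (Z=0):
  M0 = (-0.1240, +0.1240, 0)
  M1 = (+0.1240, +0.1240, 0)
  M2 = (+0.1240, -0.1240, 0)
  M3 = (-0.1240, -0.1240, 0)
Detected image corners:
  c0 = (242.310069, 340.060313) px
  c1 = (392.470225, 385.519563) px
  c2 = (455.644808, 233.779646) px
  c3 = (305.413891, 208.016505) px
Planar DLT: solve 8×8 A·h = b for H (H[2,2]=1):
  H  [+428.80094 -328.25746 +345.06744]
  H  [-5.33348 +508.03492 +288.86789]
  H  [-0.50673 -0.21112 +1.00000]
B = K⁻¹H; ‖b₁‖=0.907992, ‖b₂‖=0.907992; λ = 2/(‖b₁‖+‖b₂‖) = 1.101331, sign → tz>0 ⇒ λ=+1.101331
r₁ = λ·B[:,0] = (+0.81042,+0.17821,-0.55808); r₂ = λ·B[:,1] = (-0.35889,+0.90396,-0.23251)
r₃ = r₁×r₂ = (+0.46305,+0.38873,+0.79654); SVD([r₁ r₂ r₃]) → R = UVᵀ:
  R  [+0.81042 -0.35889 +0.46305]
  R  [+0.17821 +0.90396 +0.38873]
  R  [-0.55808 -0.23251 +0.79654]
t = (+0.03761, +0.10093, +1.10133) m
tr R = 2.510922; θ = arccos((tr R − 1)/2) = 0.714439 rad = 40.934°
axis k = ((R−Rᵀ)₃₂, (R−Rᵀ)₁₃, (R−Rᵀ)₂₁) / (2 sinθ) = (-0.474089, +0.779257, +0.409876)
rvec = θ·k = (-0.338707, +0.556732, +0.292831)

rvec=(-0.3387, 0.5567, 0.2928) tvec=(0.0376, 0.1009, 1.1013)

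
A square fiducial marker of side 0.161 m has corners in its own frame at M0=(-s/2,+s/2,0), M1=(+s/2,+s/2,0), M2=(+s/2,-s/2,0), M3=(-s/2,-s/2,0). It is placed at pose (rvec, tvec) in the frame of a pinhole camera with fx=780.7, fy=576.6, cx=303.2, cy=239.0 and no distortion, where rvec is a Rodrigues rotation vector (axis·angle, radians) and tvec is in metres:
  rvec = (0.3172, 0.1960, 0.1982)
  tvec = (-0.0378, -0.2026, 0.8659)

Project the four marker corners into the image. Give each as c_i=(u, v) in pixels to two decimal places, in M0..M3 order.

Intrinsics K: fx=780.7, fy=576.6, cx=303.2, cy=239.0
Marker side s = 0.161 m; corners in marker frame (Z=0):
  M0 = (-0.0805, +0.0805, 0)
  M1 = (+0.0805, +0.0805, 0)
  M2 = (+0.0805, -0.0805, 0)
  M3 = (-0.0805, -0.0805, 0)
rvec = (0.3172, 0.1960, 0.1982), |rvec| = θ = 0.42227 rad = 24.195°
Rodrigues: sinθ=0.40984, 1−cosθ=0.08784; R = I + sinθ·[k]× + (1−cosθ)·[k]×²:
    [+0.96172 -0.16174 +0.22120]
    [+0.22299 +0.93108 -0.28872]
    [-0.15926 +0.32699 +0.93151]
t = (-0.0378, -0.2026, 0.8659) m
M0: Pc = R·M0+t = (-0.12824, -0.14560, +0.90504); u = 780.7·(-0.12824)/0.90504 + 303.2 = 192.5801, v = 576.6·(-0.14560)/0.90504 + 239.0 = 146.2398
M1: Pc = R·M1+t = (+0.02660, -0.10970, +0.87940); u = 780.7·(+0.02660)/0.87940 + 303.2 = 326.8137, v = 576.6·(-0.10970)/0.87940 + 239.0 = 167.0746
M2: Pc = R·M2+t = (+0.05264, -0.25960, +0.82676); u = 780.7·(+0.05264)/0.82676 + 303.2 = 352.9061, v = 576.6·(-0.25960)/0.82676 + 239.0 = 57.9476
M3: Pc = R·M3+t = (-0.10220, -0.29550, +0.85240); u = 780.7·(-0.10220)/0.85240 + 303.2 = 209.5971, v = 576.6·(-0.29550)/0.85240 + 239.0 = 39.1085

c0=(192.58, 146.24) c1=(326.81, 167.07) c2=(352.91, 57.95) c3=(209.60, 39.11)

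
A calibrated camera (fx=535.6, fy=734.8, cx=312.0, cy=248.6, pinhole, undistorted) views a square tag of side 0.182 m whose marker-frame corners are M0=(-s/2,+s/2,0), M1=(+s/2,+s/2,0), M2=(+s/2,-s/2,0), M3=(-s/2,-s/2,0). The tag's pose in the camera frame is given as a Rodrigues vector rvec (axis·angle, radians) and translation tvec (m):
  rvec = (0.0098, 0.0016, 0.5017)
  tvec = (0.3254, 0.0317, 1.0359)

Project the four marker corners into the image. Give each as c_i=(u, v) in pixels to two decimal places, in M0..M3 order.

Intrinsics K: fx=535.6, fy=734.8, cx=312.0, cy=248.6
Marker side s = 0.182 m; corners in marker frame (Z=0):
  M0 = (-0.0910, +0.0910, 0)
  M1 = (+0.0910, +0.0910, 0)
  M2 = (+0.0910, -0.0910, 0)
  M3 = (-0.0910, -0.0910, 0)
rvec = (0.0098, 0.0016, 0.5017), |rvec| = θ = 0.50180 rad = 28.751°
Rodrigues: sinθ=0.48100, 1−cosθ=0.12328; R = I + sinθ·[k]× + (1−cosθ)·[k]×²:
    [+0.87677 -0.48090 +0.00394]
    [+0.48092 +0.87672 -0.00900]
    [+0.00087 +0.00979 +0.99995]
t = (0.3254, 0.0317, 1.0359) m
M0: Pc = R·M0+t = (+0.20185, +0.06772, +1.03671); u = 535.6·(+0.20185)/1.03671 + 312.0 = 416.2837, v = 734.8·(+0.06772)/1.03671 + 248.6 = 296.5973
M1: Pc = R·M1+t = (+0.36142, +0.15524, +1.03687); u = 535.6·(+0.36142)/1.03687 + 312.0 = 498.6951, v = 734.8·(+0.15524)/1.03687 + 248.6 = 358.6176
M2: Pc = R·M2+t = (+0.44895, -0.00432, +1.03509); u = 535.6·(+0.44895)/1.03509 + 312.0 = 544.3051, v = 734.8·(-0.00432)/1.03509 + 248.6 = 245.5346
M3: Pc = R·M3+t = (+0.28938, -0.09184, +1.03493); u = 535.6·(+0.28938)/1.03493 + 312.0 = 461.7589, v = 734.8·(-0.09184)/1.03493 + 248.6 = 183.3901

c0=(416.28, 296.60) c1=(498.70, 358.62) c2=(544.31, 245.53) c3=(461.76, 183.39)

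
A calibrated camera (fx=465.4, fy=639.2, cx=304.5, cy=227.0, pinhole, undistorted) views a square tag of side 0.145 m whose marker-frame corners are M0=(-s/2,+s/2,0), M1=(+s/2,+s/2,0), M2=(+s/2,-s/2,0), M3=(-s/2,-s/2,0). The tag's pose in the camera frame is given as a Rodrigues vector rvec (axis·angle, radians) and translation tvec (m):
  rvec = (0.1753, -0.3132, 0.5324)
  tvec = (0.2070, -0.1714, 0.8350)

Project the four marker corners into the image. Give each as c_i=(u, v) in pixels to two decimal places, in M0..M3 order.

Intrinsics K: fx=465.4, fy=639.2, cx=304.5, cy=227.0
Marker side s = 0.145 m; corners in marker frame (Z=0):
  M0 = (-0.0725, +0.0725, 0)
  M1 = (+0.0725, +0.0725, 0)
  M2 = (+0.0725, -0.0725, 0)
  M3 = (-0.0725, -0.0725, 0)
rvec = (0.1753, -0.3132, 0.5324), |rvec| = θ = 0.64209 rad = 36.789°
Rodrigues: sinθ=0.59887, 1−cosθ=0.19915; R = I + sinθ·[k]× + (1−cosθ)·[k]×²:
    [+0.81569 -0.52309 -0.24704]
    [+0.47004 +0.84823 -0.24405]
    [+0.33720 +0.08295 +0.93777]
t = (0.2070, -0.1714, 0.8350) m
M0: Pc = R·M0+t = (+0.10994, -0.14398, +0.81657); u = 465.4·(+0.10994)/0.81657 + 304.5 = 367.1592, v = 639.2·(-0.14398)/0.81657 + 227.0 = 114.2931
M1: Pc = R·M1+t = (+0.22821, -0.07582, +0.86546); u = 465.4·(+0.22821)/0.86546 + 304.5 = 427.2216, v = 639.2·(-0.07582)/0.86546 + 227.0 = 170.9983
M2: Pc = R·M2+t = (+0.30406, -0.19882, +0.85343); u = 465.4·(+0.30406)/0.85343 + 304.5 = 470.3129, v = 639.2·(-0.19882)/0.85343 + 227.0 = 78.0897
M3: Pc = R·M3+t = (+0.18579, -0.26698, +0.80454); u = 465.4·(+0.18579)/0.80454 + 304.5 = 411.9713, v = 639.2·(-0.26698)/0.80454 + 227.0 = 14.8904

c0=(367.16, 114.29) c1=(427.22, 171.00) c2=(470.31, 78.09) c3=(411.97, 14.89)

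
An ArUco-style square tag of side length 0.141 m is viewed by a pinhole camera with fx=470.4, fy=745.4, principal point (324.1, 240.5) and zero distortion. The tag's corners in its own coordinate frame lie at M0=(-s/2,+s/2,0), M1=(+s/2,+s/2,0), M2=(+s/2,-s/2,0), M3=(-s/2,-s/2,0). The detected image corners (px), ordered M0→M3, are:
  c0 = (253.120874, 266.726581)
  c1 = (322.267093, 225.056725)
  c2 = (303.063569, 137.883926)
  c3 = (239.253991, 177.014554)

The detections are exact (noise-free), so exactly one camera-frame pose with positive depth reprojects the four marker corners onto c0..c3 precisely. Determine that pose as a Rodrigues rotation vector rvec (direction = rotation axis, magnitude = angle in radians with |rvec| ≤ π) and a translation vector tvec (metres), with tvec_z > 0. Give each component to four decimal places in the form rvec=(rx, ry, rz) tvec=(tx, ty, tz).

Intrinsics K: fx=470.4, fy=745.4, cx=324.1, cy=240.5
Marker side s = 0.141 m; corners in marker frame (Z=0):
  M0 = (-0.0705, +0.0705, 0)
  M1 = (+0.0705, +0.0705, 0)
  M2 = (+0.0705, -0.0705, 0)
  M3 = (-0.0705, -0.0705, 0)
Detected image corners:
  c0 = (253.120874, 266.726581) px
  c1 = (322.267093, 225.056725) px
  c2 = (303.063569, 137.883926) px
  c3 = (239.253991, 177.014554) px
Planar DLT: solve 8×8 A·h = b for H (H[2,2]=1):
  H  [+456.56689 -38.36202 +278.98309]
  H  [-296.39628 +515.00714 +200.00698]
  H  [-0.05069 -0.55673 +1.00000]
B = K⁻¹H; ‖b₁‖=1.076574, ‖b₂‖=1.076574; λ = 2/(‖b₁‖+‖b₂‖) = 0.928872, sign → tz>0 ⇒ λ=+0.928872
r₁ = λ·B[:,0] = (+0.93400,-0.35416,-0.04709); r₂ = λ·B[:,1] = (+0.28055,+0.80862,-0.51713)
r₃ = r₁×r₂ = (+0.22122,+0.46979,+0.85461); SVD([r₁ r₂ r₃]) → R = UVᵀ:
  R  [+0.93400 +0.28055 +0.22122]
  R  [-0.35416 +0.80862 +0.46979]
  R  [-0.04709 -0.51713 +0.85461]
t = (-0.08909, -0.05046, +0.92887) m
tr R = 2.597230; θ = arccos((tr R − 1)/2) = 0.645806 rad = 37.002°
axis k = ((R−Rᵀ)₃₂, (R−Rᵀ)₁₃, (R−Rᵀ)₂₁) / (2 sinθ) = (-0.819918, +0.222906, -0.527302)
rvec = θ·k = (-0.529508, +0.143954, -0.340535)

rvec=(-0.5295, 0.1440, -0.3405) tvec=(-0.0891, -0.0505, 0.9289)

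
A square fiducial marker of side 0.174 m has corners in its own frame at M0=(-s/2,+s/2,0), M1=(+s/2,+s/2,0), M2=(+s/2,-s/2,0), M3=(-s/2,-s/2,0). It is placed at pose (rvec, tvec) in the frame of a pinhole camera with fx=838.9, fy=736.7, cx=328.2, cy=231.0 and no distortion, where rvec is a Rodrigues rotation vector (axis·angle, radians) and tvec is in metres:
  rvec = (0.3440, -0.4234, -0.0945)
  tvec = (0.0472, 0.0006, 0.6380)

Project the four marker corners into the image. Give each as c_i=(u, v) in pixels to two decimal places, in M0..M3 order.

c0=(288.29, 342.68) c1=(481.05, 302.62) c2=(491.13, 121.91) c3=(279.33, 145.02)

Intrinsics K: fx=838.9, fy=736.7, cx=328.2, cy=231.0
Marker side s = 0.174 m; corners in marker frame (Z=0):
  M0 = (-0.0870, +0.0870, 0)
  M1 = (+0.0870, +0.0870, 0)
  M2 = (+0.0870, -0.0870, 0)
  M3 = (-0.0870, -0.0870, 0)
rvec = (0.3440, -0.4234, -0.0945), |rvec| = θ = 0.55365 rad = 31.722°
Rodrigues: sinθ=0.52580, 1−cosθ=0.14939; R = I + sinθ·[k]× + (1−cosθ)·[k]×²:
    [+0.90828 +0.01876 -0.41794]
    [-0.16073 +0.93798 -0.30719]
    [+0.38626 +0.34619 +0.85496]
t = (0.0472, 0.0006, 0.6380) m
M0: Pc = R·M0+t = (-0.03019, +0.09619, +0.63451); u = 838.9·(-0.03019)/0.63451 + 328.2 = 288.2879, v = 736.7·(+0.09619)/0.63451 + 231.0 = 342.6778
M1: Pc = R·M1+t = (+0.12785, +0.06822, +0.70172); u = 838.9·(+0.12785)/0.70172 + 328.2 = 481.0461, v = 736.7·(+0.06822)/0.70172 + 231.0 = 302.6209
M2: Pc = R·M2+t = (+0.12459, -0.09499, +0.64149); u = 838.9·(+0.12459)/0.64149 + 328.2 = 491.1296, v = 736.7·(-0.09499)/0.64149 + 231.0 = 121.9139
M3: Pc = R·M3+t = (-0.03345, -0.06702, +0.57428); u = 838.9·(-0.03345)/0.57428 + 328.2 = 279.3325, v = 736.7·(-0.06702)/0.57428 + 231.0 = 145.0241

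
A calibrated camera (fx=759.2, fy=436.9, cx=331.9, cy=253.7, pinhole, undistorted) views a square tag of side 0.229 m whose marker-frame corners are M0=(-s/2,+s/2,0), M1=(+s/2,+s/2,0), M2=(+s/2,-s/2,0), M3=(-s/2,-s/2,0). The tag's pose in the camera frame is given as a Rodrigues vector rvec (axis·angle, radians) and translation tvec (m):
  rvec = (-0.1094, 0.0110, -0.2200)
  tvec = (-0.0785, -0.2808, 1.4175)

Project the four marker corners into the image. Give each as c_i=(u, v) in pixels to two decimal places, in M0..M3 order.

Intrinsics K: fx=759.2, fy=436.9, cx=331.9, cy=253.7
Marker side s = 0.229 m; corners in marker frame (Z=0):
  M0 = (-0.1145, +0.1145, 0)
  M1 = (+0.1145, +0.1145, 0)
  M2 = (+0.1145, -0.1145, 0)
  M3 = (-0.1145, -0.1145, 0)
rvec = (-0.1094, 0.0110, -0.2200), |rvec| = θ = 0.24595 rad = 14.092°
Rodrigues: sinθ=0.24347, 1−cosθ=0.03009; R = I + sinθ·[k]× + (1−cosθ)·[k]×²:
    [+0.97586 +0.21719 +0.02286]
    [-0.21839 +0.96997 +0.10710]
    [+0.00108 -0.10950 +0.99399]
t = (-0.0785, -0.2808, 1.4175) m
M0: Pc = R·M0+t = (-0.16537, -0.14473, +1.40484); u = 759.2·(-0.16537)/1.40484 + 331.9 = 242.5322, v = 436.9·(-0.14473)/1.40484 + 253.7 = 208.6884
M1: Pc = R·M1+t = (+0.05810, -0.19474, +1.40509); u = 759.2·(+0.05810)/1.40509 + 331.9 = 363.2951, v = 436.9·(-0.19474)/1.40509 + 253.7 = 193.1459
M2: Pc = R·M2+t = (+0.00837, -0.41687, +1.43016); u = 759.2·(+0.00837)/1.43016 + 331.9 = 336.3421, v = 436.9·(-0.41687)/1.43016 + 253.7 = 126.3515
M3: Pc = R·M3+t = (-0.21510, -0.36686, +1.42991); u = 759.2·(-0.21510)/1.42991 + 331.9 = 217.6923, v = 436.9·(-0.36686)/1.42991 + 253.7 = 141.6098

c0=(242.53, 208.69) c1=(363.30, 193.15) c2=(336.34, 126.35) c3=(217.69, 141.61)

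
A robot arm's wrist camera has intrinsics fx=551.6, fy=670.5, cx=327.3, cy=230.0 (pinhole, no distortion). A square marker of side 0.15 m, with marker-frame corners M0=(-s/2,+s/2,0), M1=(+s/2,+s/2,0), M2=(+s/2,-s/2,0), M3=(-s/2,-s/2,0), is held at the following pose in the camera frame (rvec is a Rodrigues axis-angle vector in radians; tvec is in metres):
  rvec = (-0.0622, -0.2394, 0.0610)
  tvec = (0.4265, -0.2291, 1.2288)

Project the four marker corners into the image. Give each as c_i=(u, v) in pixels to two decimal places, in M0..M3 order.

Intrinsics K: fx=551.6, fy=670.5, cx=327.3, cy=230.0
Marker side s = 0.15 m; corners in marker frame (Z=0):
  M0 = (-0.0750, +0.0750, 0)
  M1 = (+0.0750, +0.0750, 0)
  M2 = (+0.0750, -0.0750, 0)
  M3 = (-0.0750, -0.0750, 0)
rvec = (-0.0622, -0.2394, 0.0610), |rvec| = θ = 0.25476 rad = 14.597°
Rodrigues: sinθ=0.25201, 1−cosθ=0.03228; R = I + sinθ·[k]× + (1−cosθ)·[k]×²:
    [+0.96965 -0.05294 -0.23871]
    [+0.06775 +0.99623 +0.05427]
    [+0.23493 -0.06879 +0.96957]
t = (0.4265, -0.2291, 1.2288) m
M0: Pc = R·M0+t = (+0.34981, -0.15946, +1.20602); u = 551.6·(+0.34981)/1.20602 + 327.3 = 487.2915, v = 670.5·(-0.15946)/1.20602 + 230.0 = 141.3442
M1: Pc = R·M1+t = (+0.49525, -0.14930, +1.24126); u = 551.6·(+0.49525)/1.24126 + 327.3 = 547.3841, v = 670.5·(-0.14930)/1.24126 + 230.0 = 149.3505
M2: Pc = R·M2+t = (+0.50319, -0.29874, +1.25158); u = 551.6·(+0.50319)/1.25158 + 327.3 = 549.0692, v = 670.5·(-0.29874)/1.25158 + 230.0 = 69.9603
M3: Pc = R·M3+t = (+0.35775, -0.30890, +1.21634); u = 551.6·(+0.35775)/1.21634 + 327.3 = 489.5352, v = 670.5·(-0.30890)/1.21634 + 230.0 = 59.7218

c0=(487.29, 141.34) c1=(547.38, 149.35) c2=(549.07, 69.96) c3=(489.54, 59.72)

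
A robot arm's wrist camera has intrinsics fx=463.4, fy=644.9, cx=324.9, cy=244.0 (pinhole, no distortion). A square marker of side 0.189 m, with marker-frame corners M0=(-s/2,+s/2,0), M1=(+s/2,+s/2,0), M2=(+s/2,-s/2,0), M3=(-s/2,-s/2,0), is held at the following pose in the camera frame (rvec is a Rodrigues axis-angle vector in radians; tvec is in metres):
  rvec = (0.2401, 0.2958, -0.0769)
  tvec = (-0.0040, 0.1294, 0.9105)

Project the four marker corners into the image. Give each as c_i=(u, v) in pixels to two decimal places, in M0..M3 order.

c0=(284.46, 395.00) c1=(374.42, 399.02) c2=(365.65, 269.53) c3=(272.10, 273.26)

Intrinsics K: fx=463.4, fy=644.9, cx=324.9, cy=244.0
Marker side s = 0.189 m; corners in marker frame (Z=0):
  M0 = (-0.0945, +0.0945, 0)
  M1 = (+0.0945, +0.0945, 0)
  M2 = (+0.0945, -0.0945, 0)
  M3 = (-0.0945, -0.0945, 0)
rvec = (0.2401, 0.2958, -0.0769), |rvec| = θ = 0.38866 rad = 22.269°
Rodrigues: sinθ=0.37895, 1−cosθ=0.07458; R = I + sinθ·[k]× + (1−cosθ)·[k]×²:
    [+0.95388 +0.11004 +0.27929]
    [-0.03991 +0.96862 -0.24533]
    [-0.29753 +0.22287 +0.92834]
t = (-0.0040, 0.1294, 0.9105) m
M0: Pc = R·M0+t = (-0.08374, +0.22471, +0.95968); u = 463.4·(-0.08374)/0.95968 + 324.9 = 284.4633, v = 644.9·(+0.22471)/0.95968 + 244.0 = 395.0017
M1: Pc = R·M1+t = (+0.09654, +0.21716, +0.90345); u = 463.4·(+0.09654)/0.90345 + 324.9 = 374.4182, v = 644.9·(+0.21716)/0.90345 + 244.0 = 399.0157
M2: Pc = R·M2+t = (+0.07574, +0.03409, +0.86132); u = 463.4·(+0.07574)/0.86132 + 324.9 = 365.6501, v = 644.9·(+0.03409)/0.86132 + 244.0 = 269.5272
M3: Pc = R·M3+t = (-0.10454, +0.04164, +0.91755); u = 463.4·(-0.10454)/0.91755 + 324.9 = 272.1029, v = 644.9·(+0.04164)/0.91755 + 244.0 = 273.2647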